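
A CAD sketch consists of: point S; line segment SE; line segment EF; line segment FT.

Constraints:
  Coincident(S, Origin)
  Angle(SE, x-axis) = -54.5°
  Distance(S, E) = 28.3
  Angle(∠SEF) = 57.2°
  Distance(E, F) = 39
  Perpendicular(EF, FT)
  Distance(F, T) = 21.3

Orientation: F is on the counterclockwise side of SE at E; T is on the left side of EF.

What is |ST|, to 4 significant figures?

23.80

∠SEF = 57.2°, so EF runs at -54.5° + (180° − 57.2°) = 68.30° from the x-axis; with |EF| = 39.0, F = E + 39.0·(cos 68.30°, sin 68.30°) = (30.85, 13.20). EF ⟂ FT; with |FT| = 21.3 on the left of EF, T = F + 21.3·(-0.9291, 0.3697) = (11.06, 21.07). Then |ST| = |T − S| = 23.80.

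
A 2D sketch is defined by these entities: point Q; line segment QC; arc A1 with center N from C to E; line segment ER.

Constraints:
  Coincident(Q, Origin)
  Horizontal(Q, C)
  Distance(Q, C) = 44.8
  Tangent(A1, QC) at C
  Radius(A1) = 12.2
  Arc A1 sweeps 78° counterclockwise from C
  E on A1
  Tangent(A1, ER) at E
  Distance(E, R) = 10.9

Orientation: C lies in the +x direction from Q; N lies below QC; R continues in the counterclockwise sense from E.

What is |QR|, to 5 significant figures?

36.736

Q is at the origin; Q and C share the same y with |QC| = 44.8 and C on the +x side, so C = (44.800, 0.0000). A1 meets QC tangentially, so NC is at right angles to QC, so N = C + (0, -12.2) = (44.800, -12.200). On A1, C sits at bearing 90° from N; a 78° counterclockwise sweep puts E at bearing 168°, so E = N + 12.2·(cos 168°, sin 168°) = (32.867, -9.6635). A1 meets ER tangentially, so NE is at right angles to ER, so ER runs along (−sin 168°, cos 168°); with |ER| = 10.9, R = (30.600, -20.325). Then |QR| = |R − Q| = 36.736.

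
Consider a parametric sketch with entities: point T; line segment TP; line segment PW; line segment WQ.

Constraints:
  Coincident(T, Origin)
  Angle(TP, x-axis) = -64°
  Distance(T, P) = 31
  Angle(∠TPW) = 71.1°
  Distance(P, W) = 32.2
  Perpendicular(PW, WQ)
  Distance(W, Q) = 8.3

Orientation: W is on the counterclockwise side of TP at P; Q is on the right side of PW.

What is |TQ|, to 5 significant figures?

43.668

T is at the origin; TP runs at -64.0° with length 31.0, so P = 31.0·(cos -64.0°, sin -64.0°) = (13.590, -27.863). ∠TPW = 71.1°, so PW runs at -64.0° + (180° − 71.1°) = 44.900° from the x-axis; with |PW| = 32.2, W = P + 32.2·(cos 44.900°, sin 44.900°) = (36.398, -5.1336). The perpendicularity gives WQ at right angles to PW; with |WQ| = 8.3 on the right of PW, Q = W + 8.3·(0.70587, -0.70834) = (42.257, -11.013). Then |TQ| = |Q − T| = 43.668.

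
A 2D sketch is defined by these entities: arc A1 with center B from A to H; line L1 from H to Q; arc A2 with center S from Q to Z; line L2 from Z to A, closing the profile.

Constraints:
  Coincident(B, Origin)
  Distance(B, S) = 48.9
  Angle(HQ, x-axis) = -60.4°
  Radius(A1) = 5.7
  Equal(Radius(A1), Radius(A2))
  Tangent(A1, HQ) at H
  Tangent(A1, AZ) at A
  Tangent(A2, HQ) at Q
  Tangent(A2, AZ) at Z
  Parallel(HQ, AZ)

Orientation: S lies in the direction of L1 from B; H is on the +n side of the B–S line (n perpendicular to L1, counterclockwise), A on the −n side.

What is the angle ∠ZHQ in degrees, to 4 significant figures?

13.12°

The slot axis is L1's direction at -60.4°, so u = (cos -60.4°, sin -60.4°) = (0.4939, -0.8695) and n = (−sin -60.4°, cos -60.4°) = (0.8695, 0.4939). B is at the origin and S lies 48.9 along u from B, so S = 48.9·u = (24.15, -42.52). Tangency of A1 to both parallel lines with radius 5.7 puts H and A at B ± 5.7·n: H = (4.956, 2.815), A = (-4.956, -2.815). Equal radii place Q and Z the same way about S: Q = S + 5.7·n = (29.11, -39.70), Z = S − 5.7·n = (19.20, -45.33). Then cos ∠ZHQ = HZ·HQ / (|HZ||HQ|), giving 13.12°.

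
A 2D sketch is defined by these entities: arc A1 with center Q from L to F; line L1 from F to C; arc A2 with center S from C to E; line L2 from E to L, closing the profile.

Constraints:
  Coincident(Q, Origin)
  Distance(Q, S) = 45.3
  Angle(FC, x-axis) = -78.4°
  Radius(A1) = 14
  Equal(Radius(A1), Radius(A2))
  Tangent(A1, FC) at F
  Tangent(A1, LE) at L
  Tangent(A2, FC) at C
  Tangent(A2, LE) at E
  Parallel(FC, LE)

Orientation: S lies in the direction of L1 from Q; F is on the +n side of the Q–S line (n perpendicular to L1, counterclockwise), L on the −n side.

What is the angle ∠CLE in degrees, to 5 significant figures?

31.720°

Tangency of A1 to both parallel lines with radius 14.0 puts F and L at Q ± 14.0·n: F = (13.714, 2.8151), L = (-13.714, -2.8151). Equal radii place C and E the same way about S: C = S + 14.0·n = (22.823, -41.560), E = S − 14.0·n = (-4.6052, -47.190). Then cos ∠CLE = LC·LE / (|LC||LE|), giving 31.720°.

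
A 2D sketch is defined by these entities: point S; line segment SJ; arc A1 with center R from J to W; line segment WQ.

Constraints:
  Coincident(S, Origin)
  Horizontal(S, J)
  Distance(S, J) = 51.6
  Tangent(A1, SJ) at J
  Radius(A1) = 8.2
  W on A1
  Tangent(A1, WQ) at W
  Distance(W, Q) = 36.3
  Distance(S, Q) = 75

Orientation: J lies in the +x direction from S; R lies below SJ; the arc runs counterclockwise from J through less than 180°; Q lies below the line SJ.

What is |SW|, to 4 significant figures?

45.83

S is at the origin; S and J share the same y with |SJ| = 51.6 and J on the +x side, so J = (51.60, 0.000). Since A1 is tangent to SJ there, RJ ⟂ SJ, so R = J + (0, -8.2) = (51.60, -8.200). Since RW ⟂ WQ (tangency), |RQ| = √(8.2² + 36.3²) = 37.21 regardless of where W sits on A1. So Q lies on both circle(S, 75.0) and circle(R, 37.21); the below-SJ intersection is Q = (60.49, -44.34). W is the foot of the tangent from Q: W = (44.26, -11.87).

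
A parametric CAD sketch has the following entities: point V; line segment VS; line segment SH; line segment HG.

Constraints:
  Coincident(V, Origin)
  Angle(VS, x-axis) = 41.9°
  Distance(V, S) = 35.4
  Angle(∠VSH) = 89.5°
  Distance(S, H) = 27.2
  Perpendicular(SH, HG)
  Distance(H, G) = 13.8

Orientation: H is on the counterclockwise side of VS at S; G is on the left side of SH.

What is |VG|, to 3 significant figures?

34.5

V is at the origin; VS runs at 41.9° with length 35.4, so S = 35.4·(cos 41.9°, sin 41.9°) = (26.3, 23.6). ∠VSH = 89.5°, so SH runs at 41.9° + (180° − 89.5°) = 132° from the x-axis; with |SH| = 27.2, H = S + 27.2·(cos 132°, sin 132°) = (8.01, 43.7). SH is perpendicular to HG; with |HG| = 13.8 on the left of SH, G = H + 13.8·(-0.738, -0.674) = (-2.18, 34.4). Then |VG| = |G − V| = 34.5.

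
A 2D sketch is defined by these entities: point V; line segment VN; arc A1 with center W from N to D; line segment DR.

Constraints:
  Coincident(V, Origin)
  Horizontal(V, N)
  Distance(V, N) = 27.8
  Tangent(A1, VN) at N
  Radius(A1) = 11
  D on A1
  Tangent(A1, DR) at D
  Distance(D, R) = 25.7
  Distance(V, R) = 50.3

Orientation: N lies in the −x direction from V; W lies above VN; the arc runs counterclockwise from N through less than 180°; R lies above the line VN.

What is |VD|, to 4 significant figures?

25.05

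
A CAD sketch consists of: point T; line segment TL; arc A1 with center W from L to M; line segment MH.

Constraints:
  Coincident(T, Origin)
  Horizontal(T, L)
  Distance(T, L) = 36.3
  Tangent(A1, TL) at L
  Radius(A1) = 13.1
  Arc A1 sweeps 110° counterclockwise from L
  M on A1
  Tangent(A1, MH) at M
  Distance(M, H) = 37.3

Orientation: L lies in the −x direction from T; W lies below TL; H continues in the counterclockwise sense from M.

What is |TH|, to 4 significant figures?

63.68

On A1, L sits at bearing 90° from W; a 110° counterclockwise sweep puts M at bearing 200°, so M = W + 13.1·(cos 200°, sin 200°) = (-48.61, -17.58). Tangency of A1 to MH means the radius WM is perpendicular to MH, so MH runs along (−sin 200°, cos 200°); with |MH| = 37.3, H = (-35.85, -52.63). Then |TH| = |H − T| = 63.68.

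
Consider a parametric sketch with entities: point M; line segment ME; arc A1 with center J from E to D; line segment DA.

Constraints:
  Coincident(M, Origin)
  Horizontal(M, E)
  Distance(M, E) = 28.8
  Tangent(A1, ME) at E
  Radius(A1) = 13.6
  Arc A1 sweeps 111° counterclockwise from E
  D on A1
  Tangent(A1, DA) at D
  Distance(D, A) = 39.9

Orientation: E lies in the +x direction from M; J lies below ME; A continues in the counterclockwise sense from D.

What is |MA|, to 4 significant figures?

63.48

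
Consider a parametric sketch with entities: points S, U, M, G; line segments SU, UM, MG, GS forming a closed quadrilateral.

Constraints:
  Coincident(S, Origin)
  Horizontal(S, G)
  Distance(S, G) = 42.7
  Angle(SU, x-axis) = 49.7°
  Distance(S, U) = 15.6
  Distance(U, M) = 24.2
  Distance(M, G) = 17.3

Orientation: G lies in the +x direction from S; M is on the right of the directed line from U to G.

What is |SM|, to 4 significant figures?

27.11

Checks: |UM| = 24.20 ✓; |MG| = 17.30 ✓.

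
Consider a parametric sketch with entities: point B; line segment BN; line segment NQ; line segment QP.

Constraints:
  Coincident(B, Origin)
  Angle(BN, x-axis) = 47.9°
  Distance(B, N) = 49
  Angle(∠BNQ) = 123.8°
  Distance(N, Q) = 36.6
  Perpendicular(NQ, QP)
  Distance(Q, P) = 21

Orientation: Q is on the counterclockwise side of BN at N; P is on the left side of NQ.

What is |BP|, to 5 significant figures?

66.833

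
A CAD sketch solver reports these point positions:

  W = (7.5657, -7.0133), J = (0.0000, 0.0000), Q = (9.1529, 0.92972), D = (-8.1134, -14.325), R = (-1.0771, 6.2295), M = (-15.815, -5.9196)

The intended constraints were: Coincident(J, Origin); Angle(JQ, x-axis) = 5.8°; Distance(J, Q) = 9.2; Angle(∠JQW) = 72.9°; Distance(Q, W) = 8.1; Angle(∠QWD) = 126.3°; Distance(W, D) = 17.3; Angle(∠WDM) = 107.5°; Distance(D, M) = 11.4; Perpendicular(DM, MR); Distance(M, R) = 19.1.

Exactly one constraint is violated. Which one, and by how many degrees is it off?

Perpendicular(DM, MR) — off by 3.00°.

J = (0.00, 0.00) ✓; JQ at 5.800° ✓; |JQ| = 9.200 ✓; ∠JQW = 72.90° ✓; |QW| = 8.100 ✓; ∠QWD = 126.3° ✓; |WD| = 17.30 ✓; ∠WDM = 107.5° ✓; |DM| = 11.40 ✓; ∠(DM, MR) = 93.00° ✗; |MR| = 19.10 ✓.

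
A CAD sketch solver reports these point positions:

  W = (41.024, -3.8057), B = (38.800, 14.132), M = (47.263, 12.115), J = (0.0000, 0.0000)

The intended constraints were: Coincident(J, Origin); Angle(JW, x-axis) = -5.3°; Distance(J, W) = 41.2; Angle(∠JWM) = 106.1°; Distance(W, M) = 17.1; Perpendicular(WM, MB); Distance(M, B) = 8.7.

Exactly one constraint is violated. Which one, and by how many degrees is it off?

Perpendicular(WM, MB) — off by 7.99°.

J = (0.00, 0.00) ✓; JW at -5.300° ✓; |JW| = 41.20 ✓; ∠JWM = 106.1° ✓; |WM| = 17.10 ✓; ∠(WM, MB) = 97.99° ✗; |MB| = 8.700 ✓.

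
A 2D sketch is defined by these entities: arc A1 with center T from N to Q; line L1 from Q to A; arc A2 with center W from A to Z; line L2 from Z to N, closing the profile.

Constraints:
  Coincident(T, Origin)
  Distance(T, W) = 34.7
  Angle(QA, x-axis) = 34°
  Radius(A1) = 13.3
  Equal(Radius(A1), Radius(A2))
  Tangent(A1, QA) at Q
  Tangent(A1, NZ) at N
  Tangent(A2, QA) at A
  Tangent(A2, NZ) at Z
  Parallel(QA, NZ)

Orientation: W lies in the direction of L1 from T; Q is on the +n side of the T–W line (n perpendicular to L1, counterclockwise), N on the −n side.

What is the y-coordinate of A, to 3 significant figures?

30.4

Tangency of A1 to both parallel lines with radius 13.3 puts Q and N at T ± 13.3·n: Q = (-7.44, 11.0), N = (7.44, -11.0). Equal radii place A and Z the same way about W: A = W + 13.3·n = (21.3, 30.4), Z = W − 13.3·n = (36.2, 8.38). So A.y = 30.4.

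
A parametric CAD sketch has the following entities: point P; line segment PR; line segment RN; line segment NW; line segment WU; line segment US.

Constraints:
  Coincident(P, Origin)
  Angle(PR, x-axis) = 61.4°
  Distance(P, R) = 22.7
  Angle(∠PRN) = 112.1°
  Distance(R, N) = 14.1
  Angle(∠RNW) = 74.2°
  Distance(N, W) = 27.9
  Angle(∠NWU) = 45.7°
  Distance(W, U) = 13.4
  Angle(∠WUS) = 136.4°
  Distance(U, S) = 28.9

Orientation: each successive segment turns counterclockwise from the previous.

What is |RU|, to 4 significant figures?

15.23

∠RNW = 74.2° gives NW at -124.9° from the x-axis; with |NW| = 27.9, W = (-14.03, 7.959). ∠NWU = 45.7° gives WU at 9.400° from the x-axis; with |WU| = 13.4, U = (-0.8072, 10.15). Then |RU| = |U − R| = 15.23.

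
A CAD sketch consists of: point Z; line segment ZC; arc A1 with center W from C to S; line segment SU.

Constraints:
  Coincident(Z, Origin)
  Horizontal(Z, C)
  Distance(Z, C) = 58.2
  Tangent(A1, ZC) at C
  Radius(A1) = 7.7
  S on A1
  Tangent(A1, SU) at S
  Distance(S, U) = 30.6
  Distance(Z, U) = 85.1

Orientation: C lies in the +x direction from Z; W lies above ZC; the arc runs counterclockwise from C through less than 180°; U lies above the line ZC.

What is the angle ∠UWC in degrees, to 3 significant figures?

138°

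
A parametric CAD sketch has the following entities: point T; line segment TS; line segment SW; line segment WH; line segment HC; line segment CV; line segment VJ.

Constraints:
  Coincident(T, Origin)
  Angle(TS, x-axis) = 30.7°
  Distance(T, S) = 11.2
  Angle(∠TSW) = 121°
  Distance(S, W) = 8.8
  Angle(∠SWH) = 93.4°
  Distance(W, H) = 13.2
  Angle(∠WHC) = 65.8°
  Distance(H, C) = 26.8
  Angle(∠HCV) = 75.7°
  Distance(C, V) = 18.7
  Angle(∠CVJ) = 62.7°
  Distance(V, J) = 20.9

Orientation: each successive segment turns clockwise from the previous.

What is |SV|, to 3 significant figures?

12.6

T is at the origin; TS runs at 30.7° with length 11.2, so S = (9.63, 5.72). ∠TSW = 121.0° gives SW at -28.3° from the x-axis; with |SW| = 8.8, W = (17.4, 1.55). ∠SWH = 93.4° gives WH at -115° from the x-axis; with |WH| = 13.2, H = (11.8, -10.4). ∠WHC = 65.8° gives HC at 131° from the x-axis; with |HC| = 26.8, C = (-5.73, 9.83). ∠HCV = 75.7° gives CV at 26.6° from the x-axis; with |CV| = 18.7, V = (11.0, 18.2). Then |SV| = |V − S| = 12.6.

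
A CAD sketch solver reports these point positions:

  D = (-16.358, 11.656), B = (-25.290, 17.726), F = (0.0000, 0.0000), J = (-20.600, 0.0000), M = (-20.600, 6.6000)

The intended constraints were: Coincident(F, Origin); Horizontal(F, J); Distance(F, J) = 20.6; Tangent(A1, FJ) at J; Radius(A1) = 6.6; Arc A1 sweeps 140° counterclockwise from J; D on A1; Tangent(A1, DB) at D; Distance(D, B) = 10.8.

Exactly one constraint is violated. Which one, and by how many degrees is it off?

Tangent(A1, DB) at D — off by 5.80°.

F = (0.00, 0.00) ✓; F.y = 0.00, J.y = 0.00 ✓; |FJ| = 20.60 ✓; ∠(MJ, JF) = 90.00° ✓; |MJ| = 6.600 ✓; bearing(M→D) − bearing(M→J) = 140.0° ✓; |MD| = 6.600 ✓; ∠(MD, DB) = 84.20° ✗; |DB| = 10.80 ✓.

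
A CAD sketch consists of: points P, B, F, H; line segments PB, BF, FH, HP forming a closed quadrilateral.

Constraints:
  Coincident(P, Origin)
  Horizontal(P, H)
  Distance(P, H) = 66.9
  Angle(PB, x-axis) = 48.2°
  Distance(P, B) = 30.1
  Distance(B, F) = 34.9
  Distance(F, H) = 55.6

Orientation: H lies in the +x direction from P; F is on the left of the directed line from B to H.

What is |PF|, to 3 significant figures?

65.0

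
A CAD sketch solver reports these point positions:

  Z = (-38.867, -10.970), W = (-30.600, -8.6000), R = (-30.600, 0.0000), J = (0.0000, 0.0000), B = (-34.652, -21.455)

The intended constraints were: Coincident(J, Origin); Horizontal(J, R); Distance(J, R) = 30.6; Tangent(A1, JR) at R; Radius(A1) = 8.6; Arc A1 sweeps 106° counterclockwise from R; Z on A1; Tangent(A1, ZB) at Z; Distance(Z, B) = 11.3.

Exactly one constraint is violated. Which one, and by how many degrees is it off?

Tangent(A1, ZB) at Z — off by 5.90°.

J = (0.00, 0.00) ✓; J.y = 0.00, R.y = 0.00 ✓; |JR| = 30.60 ✓; ∠(WR, RJ) = 90.00° ✓; |WR| = 8.600 ✓; bearing(W→Z) − bearing(W→R) = 106.0° ✓; |WZ| = 8.600 ✓; ∠(WZ, ZB) = 84.10° ✗; |ZB| = 11.30 ✓.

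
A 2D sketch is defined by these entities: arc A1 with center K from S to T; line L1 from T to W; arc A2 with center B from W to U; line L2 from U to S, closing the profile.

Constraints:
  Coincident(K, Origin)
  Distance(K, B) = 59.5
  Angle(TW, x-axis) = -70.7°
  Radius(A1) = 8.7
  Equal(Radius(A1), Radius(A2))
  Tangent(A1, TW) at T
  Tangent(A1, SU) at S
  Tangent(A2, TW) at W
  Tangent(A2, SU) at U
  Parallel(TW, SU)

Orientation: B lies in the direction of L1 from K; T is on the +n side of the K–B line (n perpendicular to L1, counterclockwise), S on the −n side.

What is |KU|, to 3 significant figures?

60.1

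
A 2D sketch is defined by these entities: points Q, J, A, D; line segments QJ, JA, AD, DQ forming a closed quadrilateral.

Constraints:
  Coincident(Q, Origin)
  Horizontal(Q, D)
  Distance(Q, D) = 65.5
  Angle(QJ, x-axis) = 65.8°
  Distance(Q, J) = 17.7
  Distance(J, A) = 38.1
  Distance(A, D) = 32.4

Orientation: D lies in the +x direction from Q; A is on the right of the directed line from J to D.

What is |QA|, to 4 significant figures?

36.23

Checks: QJ at 65.80° ✓; |JA| = 38.10 ✓; |AD| = 32.40 ✓.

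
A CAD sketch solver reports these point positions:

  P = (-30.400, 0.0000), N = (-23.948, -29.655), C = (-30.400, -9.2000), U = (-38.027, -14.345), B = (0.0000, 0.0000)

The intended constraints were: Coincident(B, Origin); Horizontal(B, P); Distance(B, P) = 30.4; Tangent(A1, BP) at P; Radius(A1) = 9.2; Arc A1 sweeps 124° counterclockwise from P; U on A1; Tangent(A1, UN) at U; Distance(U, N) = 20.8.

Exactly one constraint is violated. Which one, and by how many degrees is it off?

Tangent(A1, UN) at U — off by 8.60°.

B = (0.00, 0.00) ✓; B.y = 0.00, P.y = 0.00 ✓; |BP| = 30.40 ✓; ∠(CP, PB) = 90.00° ✓; |CP| = 9.200 ✓; bearing(C→U) − bearing(C→P) = 124.0° ✓; |CU| = 9.200 ✓; ∠(CU, UN) = 81.40° ✗; |UN| = 20.80 ✓.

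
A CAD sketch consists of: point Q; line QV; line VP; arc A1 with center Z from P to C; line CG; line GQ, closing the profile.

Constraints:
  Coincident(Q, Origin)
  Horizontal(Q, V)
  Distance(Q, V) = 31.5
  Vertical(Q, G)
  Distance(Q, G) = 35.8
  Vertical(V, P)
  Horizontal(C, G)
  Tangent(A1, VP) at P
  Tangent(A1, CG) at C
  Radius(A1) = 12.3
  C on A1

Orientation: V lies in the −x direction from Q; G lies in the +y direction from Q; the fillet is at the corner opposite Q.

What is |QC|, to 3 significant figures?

40.6

Q is at the origin; Q and V share the same y with |QV| = 31.5 and V on the −x side, so V = (-31.5, 0.00). Q and G share the same x with |QG| = 35.8 and G on the +y side, so G = (0.00, 35.8). The virtual corner opposite Q is at (-31.5, 35.8). A1 meets VP tangentially, so ZP is at right angles to VP and A1 meets CG tangentially, so ZC is at right angles to CG, with radius 12.3, so the center Z sits 12.3 in from both sides at Z = (-19.2, 23.5). That places the tangent points at P = (-31.5, 23.5) on VP and C = (-19.2, 35.8) on CG. Then |QC| = |C − Q| = 40.6.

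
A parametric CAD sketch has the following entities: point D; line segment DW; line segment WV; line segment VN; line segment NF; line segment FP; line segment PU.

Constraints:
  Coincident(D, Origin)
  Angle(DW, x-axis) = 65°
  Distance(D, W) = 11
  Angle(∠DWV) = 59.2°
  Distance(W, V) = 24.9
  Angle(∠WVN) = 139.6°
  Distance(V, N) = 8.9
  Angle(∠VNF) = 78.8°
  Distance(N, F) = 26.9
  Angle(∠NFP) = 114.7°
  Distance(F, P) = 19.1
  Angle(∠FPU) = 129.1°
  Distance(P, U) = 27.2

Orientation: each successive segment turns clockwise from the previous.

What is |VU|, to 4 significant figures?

39.22

∠NFP = 114.7° gives FP at 97.30° from the x-axis; with |FP| = 19.1, P = (-10.41, 7.517). ∠FPU = 129.1° gives PU at 46.40° from the x-axis; with |PU| = 27.2, U = (8.345, 27.21). Then |VU| = |U − V| = 39.22.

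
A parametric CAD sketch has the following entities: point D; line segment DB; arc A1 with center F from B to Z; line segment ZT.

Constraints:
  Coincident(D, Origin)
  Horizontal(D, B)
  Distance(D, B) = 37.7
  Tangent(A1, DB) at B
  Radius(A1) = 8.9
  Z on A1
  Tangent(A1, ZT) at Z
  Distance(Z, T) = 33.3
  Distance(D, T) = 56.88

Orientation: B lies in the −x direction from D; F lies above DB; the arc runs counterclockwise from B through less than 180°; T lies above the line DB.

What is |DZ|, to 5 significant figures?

31.051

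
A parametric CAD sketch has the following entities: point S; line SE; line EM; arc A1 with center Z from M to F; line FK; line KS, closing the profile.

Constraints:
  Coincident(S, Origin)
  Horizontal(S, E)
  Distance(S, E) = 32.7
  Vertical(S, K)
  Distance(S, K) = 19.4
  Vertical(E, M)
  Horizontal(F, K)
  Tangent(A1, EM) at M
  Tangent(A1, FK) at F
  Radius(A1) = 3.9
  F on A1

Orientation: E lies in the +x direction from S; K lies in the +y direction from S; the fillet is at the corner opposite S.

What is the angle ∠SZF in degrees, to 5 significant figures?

118.29°

S is at the origin; SE is horizontal with |SE| = 32.7 and E on the +x side, so E = (32.700, 0.0000). S and K share the same x with |SK| = 19.4 and K on the +y side, so K = (0.0000, 19.400). The virtual corner opposite S is at (32.700, 19.400). Tangency of A1 to EM means the radius ZM is perpendicular to EM and since A1 is tangent to FK there, ZF ⟂ FK, with radius 3.9, so the center Z sits 3.9 in from both sides at Z = (28.800, 15.500). That places the tangent points at M = (32.700, 15.500) on EM and F = (28.800, 19.400) on FK. Then cos ∠SZF = ZS·ZF / (|ZS||ZF|), giving 118.29°.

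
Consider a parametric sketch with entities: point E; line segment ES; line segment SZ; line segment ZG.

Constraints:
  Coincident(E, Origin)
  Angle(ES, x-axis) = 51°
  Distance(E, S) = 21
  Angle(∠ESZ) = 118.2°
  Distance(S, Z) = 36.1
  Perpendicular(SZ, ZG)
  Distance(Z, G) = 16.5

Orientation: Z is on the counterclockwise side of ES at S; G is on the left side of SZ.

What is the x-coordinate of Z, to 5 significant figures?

-0.77358

E is at the origin; ES runs at 51.0° with length 21.0, so S = 21.0·(cos 51.0°, sin 51.0°) = (13.216, 16.320). ∠ESZ = 118.2°, so SZ runs at 51.0° + (180° − 118.2°) = 112.80° from the x-axis; with |SZ| = 36.1, Z = S + 36.1·(cos 112.80°, sin 112.80°) = (-0.77358, 49.599). So Z.x = -0.77358.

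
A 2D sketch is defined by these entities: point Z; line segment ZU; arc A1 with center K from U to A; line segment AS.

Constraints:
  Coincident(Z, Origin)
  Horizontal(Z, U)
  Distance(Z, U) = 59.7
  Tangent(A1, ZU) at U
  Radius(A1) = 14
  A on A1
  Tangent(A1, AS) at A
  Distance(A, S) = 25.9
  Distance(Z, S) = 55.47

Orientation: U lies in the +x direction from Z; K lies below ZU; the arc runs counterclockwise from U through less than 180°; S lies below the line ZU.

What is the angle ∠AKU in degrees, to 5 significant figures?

79.774°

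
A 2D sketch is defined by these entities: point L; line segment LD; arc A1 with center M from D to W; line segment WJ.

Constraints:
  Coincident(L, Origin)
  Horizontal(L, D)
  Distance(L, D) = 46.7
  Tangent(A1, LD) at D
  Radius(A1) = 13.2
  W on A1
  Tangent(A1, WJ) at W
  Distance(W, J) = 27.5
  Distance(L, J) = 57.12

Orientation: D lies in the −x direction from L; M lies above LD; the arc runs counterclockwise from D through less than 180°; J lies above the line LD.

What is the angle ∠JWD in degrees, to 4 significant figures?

130.3°

Checks: |MW| = 13.20 ✓; ∠(MW, WJ) = 90.00° ✓; |WJ| = 27.50 ✓; |LJ| = 57.12 ✓.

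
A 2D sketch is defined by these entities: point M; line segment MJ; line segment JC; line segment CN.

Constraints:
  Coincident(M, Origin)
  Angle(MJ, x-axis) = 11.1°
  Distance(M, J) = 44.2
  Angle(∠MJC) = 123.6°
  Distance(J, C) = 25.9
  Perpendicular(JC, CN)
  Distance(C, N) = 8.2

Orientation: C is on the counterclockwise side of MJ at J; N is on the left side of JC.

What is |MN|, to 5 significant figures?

57.922

∠MJC = 123.6°, so JC runs at 11.1° + (180° − 123.6°) = 67.500° from the x-axis; with |JC| = 25.9, C = J + 25.9·(cos 67.500°, sin 67.500°) = (53.285, 32.438). JC ⟂ CN; with |CN| = 8.2 on the left of JC, N = C + 8.2·(-0.92388, 0.38268) = (45.709, 35.576). Then |MN| = |N − M| = 57.922.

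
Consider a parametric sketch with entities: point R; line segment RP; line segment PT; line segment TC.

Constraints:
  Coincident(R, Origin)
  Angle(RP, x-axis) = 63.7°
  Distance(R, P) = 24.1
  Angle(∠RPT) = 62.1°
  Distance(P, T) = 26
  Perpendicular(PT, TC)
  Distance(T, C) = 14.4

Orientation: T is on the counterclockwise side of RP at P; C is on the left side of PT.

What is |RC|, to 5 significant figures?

16.259

∠RPT = 62.1°, so PT runs at 63.7° + (180° − 62.1°) = 181.60° from the x-axis; with |PT| = 26.0, T = P + 26.0·(cos 181.60°, sin 181.60°) = (-15.312, 20.879). PT is perpendicular to TC; with |TC| = 14.4 on the left of PT, C = T + 14.4·(0.027922, -0.99961) = (-14.910, 6.4850). Then |RC| = |C − R| = 16.259.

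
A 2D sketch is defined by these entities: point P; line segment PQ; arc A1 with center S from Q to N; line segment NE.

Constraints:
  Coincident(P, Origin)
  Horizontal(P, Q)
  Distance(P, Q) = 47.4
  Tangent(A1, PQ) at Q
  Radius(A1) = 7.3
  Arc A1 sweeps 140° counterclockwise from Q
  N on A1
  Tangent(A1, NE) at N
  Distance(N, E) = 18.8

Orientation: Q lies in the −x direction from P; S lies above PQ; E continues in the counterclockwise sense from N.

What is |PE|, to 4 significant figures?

62.33

P is at the origin; P and Q share the same y with |PQ| = 47.4 and Q on the −x side, so Q = (-47.40, 0.000). The tangent condition forces SQ to be normal to PQ, so S = Q + (0, 7.3) = (-47.40, 7.300). On A1, Q sits at bearing -90° from S; a 140° counterclockwise sweep puts N at bearing 50°, so N = S + 7.3·(cos 50°, sin 50°) = (-42.71, 12.89). The tangent condition forces SN to be normal to NE, so NE runs along (−sin 50°, cos 50°); with |NE| = 18.8, E = (-57.11, 24.98). Then |PE| = |E − P| = 62.33.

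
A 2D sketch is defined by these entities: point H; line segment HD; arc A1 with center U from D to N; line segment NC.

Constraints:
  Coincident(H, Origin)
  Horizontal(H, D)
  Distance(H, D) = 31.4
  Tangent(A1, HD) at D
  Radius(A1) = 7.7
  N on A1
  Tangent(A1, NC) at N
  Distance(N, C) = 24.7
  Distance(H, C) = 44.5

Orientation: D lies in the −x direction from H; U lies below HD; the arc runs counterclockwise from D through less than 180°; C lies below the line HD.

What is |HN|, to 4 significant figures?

39.97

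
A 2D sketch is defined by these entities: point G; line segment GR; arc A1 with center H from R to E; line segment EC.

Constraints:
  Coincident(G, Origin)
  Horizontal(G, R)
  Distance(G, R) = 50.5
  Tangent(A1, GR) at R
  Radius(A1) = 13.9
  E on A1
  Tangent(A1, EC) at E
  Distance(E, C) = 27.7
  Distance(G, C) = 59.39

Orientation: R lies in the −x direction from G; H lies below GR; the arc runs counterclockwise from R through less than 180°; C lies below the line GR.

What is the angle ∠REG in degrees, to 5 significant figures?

46.077°

Checks: G = (0.00, 0.00) ✓; |HE| = 13.90 ✓; ∠(HE, EC) = 90.00° ✓; |EC| = 27.70 ✓; |GC| = 59.39 ✓.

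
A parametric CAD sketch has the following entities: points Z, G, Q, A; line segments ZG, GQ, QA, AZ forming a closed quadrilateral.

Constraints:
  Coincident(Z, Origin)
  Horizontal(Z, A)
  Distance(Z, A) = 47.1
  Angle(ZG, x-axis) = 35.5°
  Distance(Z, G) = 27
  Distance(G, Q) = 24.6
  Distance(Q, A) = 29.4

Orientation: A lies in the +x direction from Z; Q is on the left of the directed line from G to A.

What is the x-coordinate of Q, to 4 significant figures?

42.63

Checks: |GQ| = 24.60 ✓; |QA| = 29.40 ✓.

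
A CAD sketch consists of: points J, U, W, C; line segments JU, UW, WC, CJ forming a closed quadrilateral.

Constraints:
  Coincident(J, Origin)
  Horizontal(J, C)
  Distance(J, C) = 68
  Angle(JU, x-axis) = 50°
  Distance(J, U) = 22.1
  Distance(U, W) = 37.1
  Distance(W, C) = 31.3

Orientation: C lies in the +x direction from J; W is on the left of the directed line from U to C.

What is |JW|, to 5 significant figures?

56.461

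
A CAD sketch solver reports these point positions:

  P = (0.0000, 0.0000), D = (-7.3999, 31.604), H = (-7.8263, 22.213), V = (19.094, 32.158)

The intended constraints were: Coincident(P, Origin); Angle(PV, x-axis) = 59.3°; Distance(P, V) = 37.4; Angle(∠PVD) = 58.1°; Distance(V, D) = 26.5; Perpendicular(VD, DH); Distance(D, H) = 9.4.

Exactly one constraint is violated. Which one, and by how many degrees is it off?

Perpendicular(VD, DH) — off by 3.80°.

P = (0.00, 0.00) ✓; PV at 59.30° ✓; |PV| = 37.40 ✓; ∠PVD = 58.10° ✓; |VD| = 26.50 ✓; ∠(VD, DH) = 86.20° ✗; |DH| = 9.401 ✓.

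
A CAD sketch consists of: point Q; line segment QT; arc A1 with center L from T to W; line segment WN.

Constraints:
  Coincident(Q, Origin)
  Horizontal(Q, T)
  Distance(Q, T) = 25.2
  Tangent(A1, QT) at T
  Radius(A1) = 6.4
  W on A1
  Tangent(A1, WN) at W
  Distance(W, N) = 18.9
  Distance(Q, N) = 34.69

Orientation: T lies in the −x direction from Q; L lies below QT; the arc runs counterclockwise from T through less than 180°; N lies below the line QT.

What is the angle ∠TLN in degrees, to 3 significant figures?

173°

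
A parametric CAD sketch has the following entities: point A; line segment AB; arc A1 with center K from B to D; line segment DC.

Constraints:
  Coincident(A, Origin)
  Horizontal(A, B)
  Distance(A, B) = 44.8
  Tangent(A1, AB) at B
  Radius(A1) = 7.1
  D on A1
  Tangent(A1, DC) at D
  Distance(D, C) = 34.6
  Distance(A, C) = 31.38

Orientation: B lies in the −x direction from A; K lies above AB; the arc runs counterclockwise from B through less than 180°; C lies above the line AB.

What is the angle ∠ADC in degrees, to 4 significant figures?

49.35°

Checks: A = (0.00, 0.00) ✓; |AB| = 44.80 ✓; |KD| = 7.100 ✓; ∠(KD, DC) = 90.00° ✓; |DC| = 34.60 ✓; |AC| = 31.38 ✓.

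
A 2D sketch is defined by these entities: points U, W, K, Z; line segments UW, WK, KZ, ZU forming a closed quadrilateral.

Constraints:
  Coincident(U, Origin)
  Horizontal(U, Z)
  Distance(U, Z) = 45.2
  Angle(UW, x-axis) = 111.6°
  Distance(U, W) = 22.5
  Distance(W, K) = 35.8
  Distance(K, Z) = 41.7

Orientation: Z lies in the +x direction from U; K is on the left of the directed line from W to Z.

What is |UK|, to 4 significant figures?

43.38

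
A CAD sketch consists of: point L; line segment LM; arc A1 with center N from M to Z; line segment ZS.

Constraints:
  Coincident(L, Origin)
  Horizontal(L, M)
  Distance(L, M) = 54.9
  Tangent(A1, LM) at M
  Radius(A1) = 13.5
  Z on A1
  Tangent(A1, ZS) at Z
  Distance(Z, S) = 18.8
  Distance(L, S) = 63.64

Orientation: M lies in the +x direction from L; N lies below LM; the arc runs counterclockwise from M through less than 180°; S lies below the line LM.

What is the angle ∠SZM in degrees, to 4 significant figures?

120.6°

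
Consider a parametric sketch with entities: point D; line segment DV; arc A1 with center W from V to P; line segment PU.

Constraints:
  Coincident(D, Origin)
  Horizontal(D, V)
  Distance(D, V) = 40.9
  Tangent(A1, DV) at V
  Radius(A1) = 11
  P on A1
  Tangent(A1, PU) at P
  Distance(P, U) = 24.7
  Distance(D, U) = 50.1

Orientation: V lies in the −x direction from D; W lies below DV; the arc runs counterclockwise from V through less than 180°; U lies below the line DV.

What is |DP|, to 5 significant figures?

52.569

Checks: |WP| = 11.00 ✓; ∠(WP, PU) = 90.00° ✓; |PU| = 24.70 ✓; |DU| = 50.10 ✓.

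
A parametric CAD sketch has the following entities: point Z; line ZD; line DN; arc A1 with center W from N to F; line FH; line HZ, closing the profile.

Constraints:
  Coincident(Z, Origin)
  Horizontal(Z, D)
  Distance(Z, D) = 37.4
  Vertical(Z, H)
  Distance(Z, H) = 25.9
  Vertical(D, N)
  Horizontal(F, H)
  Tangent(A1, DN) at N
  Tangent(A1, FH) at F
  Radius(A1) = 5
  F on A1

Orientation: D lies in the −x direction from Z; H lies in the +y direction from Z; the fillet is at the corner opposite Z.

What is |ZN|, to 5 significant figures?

42.844

The virtual corner opposite Z is at (-37.400, 25.900). Tangency of A1 to DN means the radius WN is perpendicular to DN and the tangent condition forces WF to be normal to FH, with radius 5.0, so the center W sits 5.0 in from both sides at W = (-32.400, 20.900). That places the tangent points at N = (-37.400, 20.900) on DN and F = (-32.400, 25.900) on FH. Then |ZN| = |N − Z| = 42.844.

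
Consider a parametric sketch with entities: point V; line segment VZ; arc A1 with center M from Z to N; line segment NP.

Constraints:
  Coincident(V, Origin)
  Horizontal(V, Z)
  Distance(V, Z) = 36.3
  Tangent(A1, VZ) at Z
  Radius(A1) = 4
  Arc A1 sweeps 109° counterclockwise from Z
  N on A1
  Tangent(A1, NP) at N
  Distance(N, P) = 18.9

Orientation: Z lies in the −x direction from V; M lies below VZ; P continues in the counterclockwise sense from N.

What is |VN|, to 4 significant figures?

40.43

Since A1 is tangent to VZ there, MZ ⟂ VZ, so M = Z + (0, -4) = (-36.30, -4.000). On A1, Z sits at bearing 90° from M; a 109° counterclockwise sweep puts N at bearing 199°, so N = M + 4.0·(cos 199°, sin 199°) = (-40.08, -5.302). Then |VN| = |N − V| = 40.43.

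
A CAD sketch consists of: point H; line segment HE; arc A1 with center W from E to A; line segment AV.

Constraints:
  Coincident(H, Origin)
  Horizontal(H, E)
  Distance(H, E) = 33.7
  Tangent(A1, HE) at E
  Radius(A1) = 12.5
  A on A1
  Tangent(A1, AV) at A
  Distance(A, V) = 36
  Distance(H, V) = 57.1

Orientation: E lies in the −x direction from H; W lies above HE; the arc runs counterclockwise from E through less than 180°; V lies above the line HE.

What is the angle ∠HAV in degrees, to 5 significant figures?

133.99°

Checks: ∠(WE, EH) = 90.00° ✓; |WE| = 12.50 ✓; |WA| = 12.50 ✓; ∠(WA, AV) = 90.00° ✓; |AV| = 36.00 ✓; |HV| = 57.10 ✓.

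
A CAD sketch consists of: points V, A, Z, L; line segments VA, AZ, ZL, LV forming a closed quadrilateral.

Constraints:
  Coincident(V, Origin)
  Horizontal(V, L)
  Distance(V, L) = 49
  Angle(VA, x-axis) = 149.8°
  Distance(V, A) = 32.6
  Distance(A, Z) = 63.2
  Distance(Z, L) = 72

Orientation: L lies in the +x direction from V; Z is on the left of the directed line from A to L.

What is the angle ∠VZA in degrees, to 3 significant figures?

29.5°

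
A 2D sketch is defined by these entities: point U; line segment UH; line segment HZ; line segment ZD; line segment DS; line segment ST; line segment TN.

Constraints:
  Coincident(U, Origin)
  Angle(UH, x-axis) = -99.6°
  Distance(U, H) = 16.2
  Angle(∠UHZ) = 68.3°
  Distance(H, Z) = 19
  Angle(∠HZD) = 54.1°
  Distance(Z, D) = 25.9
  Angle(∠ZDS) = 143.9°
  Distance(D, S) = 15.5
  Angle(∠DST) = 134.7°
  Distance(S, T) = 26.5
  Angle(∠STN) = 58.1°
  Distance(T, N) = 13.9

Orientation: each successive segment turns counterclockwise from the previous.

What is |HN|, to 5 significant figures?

23.455

U is at the origin; UH runs at -99.6° with length 16.2, so H = (-2.7017, -15.973). ∠UHZ = 68.3° gives HZ at 12.100° from the x-axis; with |HZ| = 19.0, Z = (15.876, -11.990). ∠HZD = 54.1° gives ZD at 138.00° from the x-axis; with |ZD| = 25.9, D = (-3.3712, 5.3401). ∠ZDS = 143.9° gives DS at 174.10° from the x-axis; with |DS| = 15.5, S = (-18.789, 6.9334). ∠DST = 134.7° gives ST at -140.60° from the x-axis; with |ST| = 26.5, T = (-39.267, -9.8870). ∠STN = 58.1° gives TN at -18.700° from the x-axis; with |TN| = 13.9, N = (-26.100, -14.343). Then |HN| = |N − H| = 23.455.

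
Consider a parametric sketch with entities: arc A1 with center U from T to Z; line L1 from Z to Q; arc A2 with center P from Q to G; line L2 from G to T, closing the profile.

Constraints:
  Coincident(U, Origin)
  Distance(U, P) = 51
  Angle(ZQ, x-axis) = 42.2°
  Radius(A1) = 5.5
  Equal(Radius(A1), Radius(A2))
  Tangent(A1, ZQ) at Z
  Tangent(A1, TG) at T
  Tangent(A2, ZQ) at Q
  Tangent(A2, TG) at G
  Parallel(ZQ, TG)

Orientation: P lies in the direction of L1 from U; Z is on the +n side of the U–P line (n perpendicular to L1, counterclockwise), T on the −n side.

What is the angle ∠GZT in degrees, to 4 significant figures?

77.83°

The slot axis is L1's direction at 42.2°, so u = (cos 42.2°, sin 42.2°) = (0.7408, 0.6717) and n = (−sin 42.2°, cos 42.2°) = (-0.6717, 0.7408). U is at the origin and P lies 51.0 along u from U, so P = 51.0·u = (37.78, 34.26). Tangency of A1 to both parallel lines with radius 5.5 puts Z and T at U ± 5.5·n: Z = (-3.694, 4.074), T = (3.694, -4.074). Equal radii place Q and G the same way about P: Q = P + 5.5·n = (34.09, 38.33), G = P − 5.5·n = (41.48, 30.18). Then cos ∠GZT = ZG·ZT / (|ZG||ZT|), giving 77.83°.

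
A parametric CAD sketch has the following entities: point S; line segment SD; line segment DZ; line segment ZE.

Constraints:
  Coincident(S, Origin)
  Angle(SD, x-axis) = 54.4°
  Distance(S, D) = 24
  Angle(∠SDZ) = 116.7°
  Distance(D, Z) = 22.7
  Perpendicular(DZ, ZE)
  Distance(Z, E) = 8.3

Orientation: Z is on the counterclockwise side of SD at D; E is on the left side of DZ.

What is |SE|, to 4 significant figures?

35.97

∠SDZ = 116.7°, so DZ runs at 54.4° + (180° − 116.7°) = 117.7° from the x-axis; with |DZ| = 22.7, Z = D + 22.7·(cos 117.7°, sin 117.7°) = (3.419, 39.61). DZ ⟂ ZE; with |ZE| = 8.3 on the left of DZ, E = Z + 8.3·(-0.8854, -0.4648) = (-3.930, 35.75). Then |SE| = |E − S| = 35.97.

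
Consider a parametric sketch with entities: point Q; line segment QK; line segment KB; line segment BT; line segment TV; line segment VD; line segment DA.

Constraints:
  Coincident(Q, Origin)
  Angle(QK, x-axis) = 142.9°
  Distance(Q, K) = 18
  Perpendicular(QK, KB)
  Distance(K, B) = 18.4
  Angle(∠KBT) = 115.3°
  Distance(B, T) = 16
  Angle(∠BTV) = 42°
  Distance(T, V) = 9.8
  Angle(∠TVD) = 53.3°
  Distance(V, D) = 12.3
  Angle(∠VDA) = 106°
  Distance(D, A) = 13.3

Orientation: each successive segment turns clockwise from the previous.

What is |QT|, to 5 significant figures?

25.484

Q is at the origin; QK runs at 142.9° with length 18.0, so K = (-14.357, 10.858). QK is perpendicular to KB, so KB runs at 52.900°; with |KB| = 18.4, B = (-3.2575, 25.533). ∠KBT = 115.3° gives BT at -11.800° from the x-axis; with |BT| = 16.0, T = (12.404, 22.261). Then |QT| = |T − Q| = 25.484.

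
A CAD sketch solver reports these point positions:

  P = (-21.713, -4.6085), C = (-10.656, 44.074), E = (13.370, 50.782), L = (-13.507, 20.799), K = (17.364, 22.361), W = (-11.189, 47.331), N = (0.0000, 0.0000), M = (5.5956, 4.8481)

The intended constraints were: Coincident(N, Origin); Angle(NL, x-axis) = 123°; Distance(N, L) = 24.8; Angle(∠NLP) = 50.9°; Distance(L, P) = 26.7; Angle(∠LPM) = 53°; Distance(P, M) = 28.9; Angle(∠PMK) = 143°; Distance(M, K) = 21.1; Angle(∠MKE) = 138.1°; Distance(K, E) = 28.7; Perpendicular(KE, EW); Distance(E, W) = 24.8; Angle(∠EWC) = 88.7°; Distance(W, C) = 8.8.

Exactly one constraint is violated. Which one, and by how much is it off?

Distance(W, C) = 8.8 — off by 5.50.

N = (0.00, 0.00) ✓; NL at 123.0° ✓; |NL| = 24.80 ✓; ∠NLP = 50.90° ✓; |LP| = 26.70 ✓; ∠LPM = 53.00° ✓; |PM| = 28.90 ✓; ∠PMK = 143.0° ✓; |MK| = 21.10 ✓; ∠MKE = 138.1° ✓; |KE| = 28.70 ✓; ∠(KE, EW) = 90.00° ✓; |EW| = 24.80 ✓; ∠EWC = 88.70° ✓; |WC| = 3.300 ✗.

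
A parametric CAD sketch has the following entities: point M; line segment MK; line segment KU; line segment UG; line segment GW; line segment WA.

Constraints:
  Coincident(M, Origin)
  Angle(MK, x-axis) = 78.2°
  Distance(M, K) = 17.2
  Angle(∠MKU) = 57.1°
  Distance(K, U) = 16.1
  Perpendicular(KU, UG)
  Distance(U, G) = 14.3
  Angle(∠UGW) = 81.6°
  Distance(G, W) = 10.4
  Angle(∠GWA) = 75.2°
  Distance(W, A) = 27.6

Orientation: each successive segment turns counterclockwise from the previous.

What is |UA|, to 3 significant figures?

12.6

M is at the origin; MK runs at 78.2° with length 17.2, so K = (3.52, 16.8). ∠MKU = 57.1° gives KU at -159° from the x-axis; with |KU| = 16.1, U = (-11.5, 11.0). The perpendicularity gives UG at right angles to KU, so UG runs at -68.9°; with |UG| = 14.3, G = (-6.36, -2.30). ∠UGW = 81.6° gives GW at 29.5° from the x-axis; with |GW| = 10.4, W = (2.70, 2.82). ∠GWA = 75.2° gives WA at 134° from the x-axis; with |WA| = 27.6, A = (-16.6, 22.6). Then |UA| = |A − U| = 12.6.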